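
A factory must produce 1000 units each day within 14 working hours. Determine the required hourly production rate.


Formula: Production Rate = Daily Demand / Available Hours
Rate = 1000 units/day / 14 hours/day
Rate = 71.4 units/hour

71.4 units/hour


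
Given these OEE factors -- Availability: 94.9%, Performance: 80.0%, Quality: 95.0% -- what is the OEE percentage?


Formula: OEE = Availability * Performance * Quality / 10000
A * P = 94.9% * 80.0% / 100 = 75.92%
OEE = 75.92% * 95.0% / 100 = 72.1%

72.1%


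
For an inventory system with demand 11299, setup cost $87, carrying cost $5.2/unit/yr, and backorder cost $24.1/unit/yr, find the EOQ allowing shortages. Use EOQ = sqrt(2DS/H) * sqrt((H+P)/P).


Formula: EOQ* = sqrt(2DS/H) * sqrt((H+P)/P)
Base EOQ = sqrt(2*11299*87/5.2) = 614.88 units
Correction = sqrt((5.2+24.1)/24.1) = 1.10262
EOQ* = 614.88 * 1.10262 = 678.0 units

678.0 units


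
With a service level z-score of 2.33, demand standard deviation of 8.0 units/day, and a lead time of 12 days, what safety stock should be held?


Formula: SS = z * sigma_d * sqrt(LT)
sqrt(LT) = sqrt(12) = 3.4641
SS = 2.33 * 8.0 * 3.4641
SS = 64.6 units

64.6 units


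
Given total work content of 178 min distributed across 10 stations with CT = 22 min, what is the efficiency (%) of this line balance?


Formula: Efficiency = Sum of Task Times / (N_stations * CT) * 100
Total station capacity = 10 stations * 22 min = 220 min
Efficiency = 178 / 220 * 100 = 80.9%

80.9%


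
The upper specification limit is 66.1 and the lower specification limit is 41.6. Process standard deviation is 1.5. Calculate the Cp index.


Cp = (66.1 - 41.6) / (6 * 1.5)

2.72


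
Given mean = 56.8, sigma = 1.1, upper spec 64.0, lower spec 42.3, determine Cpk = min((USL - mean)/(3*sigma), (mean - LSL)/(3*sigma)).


Cpu = (64.0 - 56.8) / (3 * 1.1) = 2.18
Cpl = (56.8 - 42.3) / (3 * 1.1) = 4.39
Cpk = min(2.18, 4.39) = 2.18

2.18


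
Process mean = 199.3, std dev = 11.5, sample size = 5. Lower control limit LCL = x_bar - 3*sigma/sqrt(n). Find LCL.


LCL = 199.3 - 3 * 11.5 / sqrt(5)

183.87


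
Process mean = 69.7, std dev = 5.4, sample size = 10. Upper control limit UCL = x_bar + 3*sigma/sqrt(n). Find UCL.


UCL = 69.7 + 3 * 5.4 / sqrt(10)

74.82


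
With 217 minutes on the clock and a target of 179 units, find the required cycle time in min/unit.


Formula: CT = Available Time / Number of Units
CT = 217 min / 179 units
CT = 1.21 min/unit

1.21 min/unit


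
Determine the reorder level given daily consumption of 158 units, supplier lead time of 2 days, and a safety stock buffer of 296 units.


Formula: ROP = (Daily Demand * Lead Time) + Safety Stock
Demand during lead time = 158 * 2 = 316 units
ROP = 316 + 296 = 612 units

612 units


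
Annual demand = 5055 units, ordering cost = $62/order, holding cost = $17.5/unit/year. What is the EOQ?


Formula: EOQ = sqrt(2 * D * S / H)
Numerator: 2 * 5055 * 62 = 626820
2DS/H = 626820 / 17.5 = 35818.3
EOQ = sqrt(35818.3) = 189.3 units

189.3 units


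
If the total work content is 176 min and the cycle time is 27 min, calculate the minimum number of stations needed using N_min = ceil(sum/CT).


Formula: N_min = ceil(Sum of Task Times / Cycle Time)
N_min = ceil(176 min / 27 min) = ceil(6.5185)
N_min = 7 stations

7


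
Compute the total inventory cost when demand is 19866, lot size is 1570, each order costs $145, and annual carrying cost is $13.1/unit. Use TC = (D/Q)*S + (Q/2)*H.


TC = 19866/1570 * 145 + 1570/2 * 13.1

$12118.26


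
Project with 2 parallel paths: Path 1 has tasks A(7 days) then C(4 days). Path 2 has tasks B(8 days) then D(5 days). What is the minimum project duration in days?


Path 1 = 7 + 4 = 11 days
Path 2 = 8 + 5 = 13 days
Duration = max(11, 13) = 13 days

13 days


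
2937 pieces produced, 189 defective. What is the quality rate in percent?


Formula: Quality Rate = Good Pieces / Total Pieces * 100
Good pieces = 2937 - 189 = 2748
QR = 2748 / 2937 * 100 = 93.6%

93.6%


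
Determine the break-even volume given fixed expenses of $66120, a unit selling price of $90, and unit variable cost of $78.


Formula: BEQ = Fixed Costs / (Price - Variable Cost)
Contribution margin = $90 - $78 = $12/unit
BEQ = ceil($66120 / $12/unit) = ceil(5510.0) = 5510 units

5510 units


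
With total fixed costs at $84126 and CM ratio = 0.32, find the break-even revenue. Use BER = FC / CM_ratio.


Formula: BER = Fixed Costs / Contribution Margin Ratio
BER = $84126 / 0.32
BER = $262893.75 (to the nearest cent)

$262893.75


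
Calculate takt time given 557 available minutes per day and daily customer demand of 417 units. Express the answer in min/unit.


Formula: Takt Time = Available Production Time / Customer Demand
Takt = 557 min/day / 417 units/day
Takt = 1.34 min/unit

1.34 min/unit


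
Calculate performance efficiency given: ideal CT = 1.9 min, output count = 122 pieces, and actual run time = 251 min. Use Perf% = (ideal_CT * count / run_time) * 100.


Formula: Performance = (Ideal CT * Total Count) / Run Time * 100
Ideal output time = 1.9 * 122 = 231.8 min
Performance = 231.8 / 251 * 100 = 92.4%

92.4%


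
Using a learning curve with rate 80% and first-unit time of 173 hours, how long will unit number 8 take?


Formula: T_n = T_1 * (learning_rate)^(log2(n)) where learning_rate = rate/100
Doublings = log2(8) = 3
T_n = 173 * 0.8^3
T_n = 173 * 0.512 = 88.6 hours

88.6 hours


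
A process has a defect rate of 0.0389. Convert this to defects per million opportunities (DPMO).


DPMO = defect_rate * 1000000 = 0.0389 * 1000000

38900


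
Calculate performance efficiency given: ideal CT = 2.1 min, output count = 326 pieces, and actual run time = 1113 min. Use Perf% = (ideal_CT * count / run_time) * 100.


Formula: Performance = (Ideal CT * Total Count) / Run Time * 100
Ideal output time = 2.1 * 326 = 684.6 min
Performance = 684.6 / 1113 * 100 = 61.5%

61.5%


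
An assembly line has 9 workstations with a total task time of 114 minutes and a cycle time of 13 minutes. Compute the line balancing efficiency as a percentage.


Formula: Efficiency = Sum of Task Times / (N_stations * CT) * 100
Total station capacity = 9 stations * 13 min = 117 min
Efficiency = 114 / 117 * 100 = 97.4%

97.4%


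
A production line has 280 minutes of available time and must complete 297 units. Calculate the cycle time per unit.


Formula: CT = Available Time / Number of Units
CT = 280 min / 297 units
CT = 0.94 min/unit

0.94 min/unit


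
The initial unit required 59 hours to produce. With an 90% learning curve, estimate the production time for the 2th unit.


Formula: T_n = T_1 * (learning_rate)^(log2(n)) where learning_rate = rate/100
Doublings = log2(2) = 1
T_n = 59 * 0.9^1
T_n = 59 * 0.9 = 53.1 hours

53.1 hours


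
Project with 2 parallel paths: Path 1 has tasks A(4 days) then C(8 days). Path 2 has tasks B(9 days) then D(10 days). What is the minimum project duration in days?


Path 1 = 4 + 8 = 12 days
Path 2 = 9 + 10 = 19 days
Duration = max(12, 19) = 19 days

19 days


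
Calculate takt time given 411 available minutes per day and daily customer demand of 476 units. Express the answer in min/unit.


Formula: Takt Time = Available Production Time / Customer Demand
Takt = 411 min/day / 476 units/day
Takt = 0.86 min/unit

0.86 min/unit


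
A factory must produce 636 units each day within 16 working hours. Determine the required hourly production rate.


Formula: Production Rate = Daily Demand / Available Hours
Rate = 636 units/day / 16 hours/day
Rate = 39.8 units/hour

39.8 units/hour


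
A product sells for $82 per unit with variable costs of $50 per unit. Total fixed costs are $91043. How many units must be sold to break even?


Formula: BEQ = Fixed Costs / (Price - Variable Cost)
Contribution margin = $82 - $50 = $32/unit
BEQ = ceil($91043 / $32/unit) = ceil(2845.09) = 2846 units

2846 units


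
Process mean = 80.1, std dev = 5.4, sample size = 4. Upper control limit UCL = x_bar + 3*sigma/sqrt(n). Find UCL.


UCL = 80.1 + 3 * 5.4 / sqrt(4)

88.2


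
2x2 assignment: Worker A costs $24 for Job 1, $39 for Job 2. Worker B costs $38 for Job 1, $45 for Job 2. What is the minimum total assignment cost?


Option 1: A->1 + B->2 = $24 + $45 = $69
Option 2: A->2 + B->1 = $39 + $38 = $77
Min cost = min($69, $77) = $69

$69


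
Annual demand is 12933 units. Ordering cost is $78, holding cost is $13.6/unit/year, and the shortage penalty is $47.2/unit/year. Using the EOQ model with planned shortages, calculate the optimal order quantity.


Formula: EOQ* = sqrt(2DS/H) * sqrt((H+P)/P)
Base EOQ = sqrt(2*12933*78/13.6) = 385.16 units
Correction = sqrt((13.6+47.2)/47.2) = 1.13496
EOQ* = 385.16 * 1.13496 = 437.1 units

437.1 units


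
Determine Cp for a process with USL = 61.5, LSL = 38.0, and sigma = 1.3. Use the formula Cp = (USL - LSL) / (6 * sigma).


Cp = (61.5 - 38.0) / (6 * 1.3)

3.01


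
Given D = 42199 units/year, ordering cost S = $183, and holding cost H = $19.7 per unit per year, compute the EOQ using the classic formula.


Formula: EOQ = sqrt(2 * D * S / H)
Numerator: 2 * 42199 * 183 = 15444834
2DS/H = 15444834 / 19.7 = 784001.7
EOQ = sqrt(784001.7) = 885.4 units

885.4 units


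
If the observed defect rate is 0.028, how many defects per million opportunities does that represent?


DPMO = defect_rate * 1000000 = 0.028 * 1000000

28000


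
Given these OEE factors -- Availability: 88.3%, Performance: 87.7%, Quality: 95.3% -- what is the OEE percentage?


Formula: OEE = Availability * Performance * Quality / 10000
A * P = 88.3% * 87.7% / 100 = 77.44%
OEE = 77.44% * 95.3% / 100 = 73.8%

73.8%


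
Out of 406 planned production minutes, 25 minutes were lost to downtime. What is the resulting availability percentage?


Formula: Availability = (Planned Time - Downtime) / Planned Time * 100
Uptime = 406 - 25 = 381 min
Availability = 381 / 406 * 100 = 93.8%

93.8%


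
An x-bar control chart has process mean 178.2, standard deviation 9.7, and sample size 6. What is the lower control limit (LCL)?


LCL = 178.2 - 3 * 9.7 / sqrt(6)

166.32


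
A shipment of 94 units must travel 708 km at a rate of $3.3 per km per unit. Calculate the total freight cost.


TC = dist * cost * units = 708 * 3.3 * 94 = $219621.60

$219621.60


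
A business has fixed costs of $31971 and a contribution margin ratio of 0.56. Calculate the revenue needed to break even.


Formula: BER = Fixed Costs / Contribution Margin Ratio
BER = $31971 / 0.56
BER = $57091.07 (to the nearest cent)

$57091.07


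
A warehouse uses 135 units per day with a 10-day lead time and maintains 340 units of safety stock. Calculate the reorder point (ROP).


Formula: ROP = (Daily Demand * Lead Time) + Safety Stock
Demand during lead time = 135 * 10 = 1350 units
ROP = 1350 + 340 = 1690 units

1690 units


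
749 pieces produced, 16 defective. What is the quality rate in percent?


Formula: Quality Rate = Good Pieces / Total Pieces * 100
Good pieces = 749 - 16 = 733
QR = 733 / 749 * 100 = 97.9%

97.9%


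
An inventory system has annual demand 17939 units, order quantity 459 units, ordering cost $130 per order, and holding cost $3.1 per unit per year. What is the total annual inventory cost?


TC = 17939/459 * 130 + 459/2 * 3.1

$5792.21


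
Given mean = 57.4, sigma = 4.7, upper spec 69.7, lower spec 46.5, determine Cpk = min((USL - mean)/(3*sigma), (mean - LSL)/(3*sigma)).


Cpu = (69.7 - 57.4) / (3 * 4.7) = 0.87
Cpl = (57.4 - 46.5) / (3 * 4.7) = 0.77
Cpk = min(0.87, 0.77) = 0.77

0.77


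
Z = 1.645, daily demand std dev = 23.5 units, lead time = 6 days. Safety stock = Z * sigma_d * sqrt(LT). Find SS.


Formula: SS = z * sigma_d * sqrt(LT)
sqrt(LT) = sqrt(6) = 2.4495
SS = 1.645 * 23.5 * 2.4495
SS = 94.7 units

94.7 units


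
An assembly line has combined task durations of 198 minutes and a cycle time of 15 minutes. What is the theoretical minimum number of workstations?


Formula: N_min = ceil(Sum of Task Times / Cycle Time)
N_min = ceil(198 min / 15 min) = ceil(13.2)
N_min = 14 stations

14


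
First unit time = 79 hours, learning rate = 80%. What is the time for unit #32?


Formula: T_n = T_1 * (learning_rate)^(log2(n)) where learning_rate = rate/100
Doublings = log2(32) = 5
T_n = 79 * 0.8^5
T_n = 79 * 0.3277 = 25.9 hours

25.9 hours


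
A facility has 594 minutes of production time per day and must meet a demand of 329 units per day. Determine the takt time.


Formula: Takt Time = Available Production Time / Customer Demand
Takt = 594 min/day / 329 units/day
Takt = 1.81 min/unit

1.81 min/unit


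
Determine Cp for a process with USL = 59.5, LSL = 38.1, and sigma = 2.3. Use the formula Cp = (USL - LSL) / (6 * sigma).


Cp = (59.5 - 38.1) / (6 * 2.3)

1.55


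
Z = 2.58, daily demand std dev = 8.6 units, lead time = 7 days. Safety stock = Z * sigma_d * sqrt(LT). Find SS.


Formula: SS = z * sigma_d * sqrt(LT)
sqrt(LT) = sqrt(7) = 2.6458
SS = 2.58 * 8.6 * 2.6458
SS = 58.7 units

58.7 units


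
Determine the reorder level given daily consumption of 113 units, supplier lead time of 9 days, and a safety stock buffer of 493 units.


Formula: ROP = (Daily Demand * Lead Time) + Safety Stock
Demand during lead time = 113 * 9 = 1017 units
ROP = 1017 + 493 = 1510 units

1510 units


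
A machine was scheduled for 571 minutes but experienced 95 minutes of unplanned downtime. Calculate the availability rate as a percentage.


Formula: Availability = (Planned Time - Downtime) / Planned Time * 100
Uptime = 571 - 95 = 476 min
Availability = 476 / 571 * 100 = 83.4%

83.4%


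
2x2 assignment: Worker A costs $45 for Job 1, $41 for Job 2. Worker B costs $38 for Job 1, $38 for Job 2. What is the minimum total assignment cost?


Option 1: A->1 + B->2 = $45 + $38 = $83
Option 2: A->2 + B->1 = $41 + $38 = $79
Min cost = min($83, $79) = $79

$79


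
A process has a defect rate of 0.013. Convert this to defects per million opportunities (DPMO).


DPMO = defect_rate * 1000000 = 0.013 * 1000000

13000


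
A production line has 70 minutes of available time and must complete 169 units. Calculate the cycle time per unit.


Formula: CT = Available Time / Number of Units
CT = 70 min / 169 units
CT = 0.41 min/unit

0.41 min/unit


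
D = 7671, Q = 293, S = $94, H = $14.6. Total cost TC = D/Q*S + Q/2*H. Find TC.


TC = 7671/293 * 94 + 293/2 * 14.6

$4599.90


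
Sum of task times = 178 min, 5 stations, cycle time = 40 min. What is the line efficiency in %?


Formula: Efficiency = Sum of Task Times / (N_stations * CT) * 100
Total station capacity = 5 stations * 40 min = 200 min
Efficiency = 178 / 200 * 100 = 89.0%

89.0%


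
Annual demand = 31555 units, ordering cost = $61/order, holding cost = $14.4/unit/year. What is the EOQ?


Formula: EOQ = sqrt(2 * D * S / H)
Numerator: 2 * 31555 * 61 = 3849710
2DS/H = 3849710 / 14.4 = 267341.0
EOQ = sqrt(267341.0) = 517.1 units

517.1 units


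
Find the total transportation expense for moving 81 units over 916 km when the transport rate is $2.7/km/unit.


TC = dist * cost * units = 916 * 2.7 * 81 = $200329.20

$200329.20


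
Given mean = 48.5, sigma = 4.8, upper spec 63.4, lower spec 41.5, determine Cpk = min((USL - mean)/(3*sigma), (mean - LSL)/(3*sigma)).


Cpu = (63.4 - 48.5) / (3 * 4.8) = 1.03
Cpl = (48.5 - 41.5) / (3 * 4.8) = 0.49
Cpk = min(1.03, 0.49) = 0.49

0.49


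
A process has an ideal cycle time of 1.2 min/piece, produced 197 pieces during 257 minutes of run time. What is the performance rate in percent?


Formula: Performance = (Ideal CT * Total Count) / Run Time * 100
Ideal output time = 1.2 * 197 = 236.4 min
Performance = 236.4 / 257 * 100 = 92.0%

92.0%


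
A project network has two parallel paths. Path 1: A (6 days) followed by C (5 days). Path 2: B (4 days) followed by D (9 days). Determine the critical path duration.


Path 1 = 6 + 5 = 11 days
Path 2 = 4 + 9 = 13 days
Duration = max(11, 13) = 13 days

13 days


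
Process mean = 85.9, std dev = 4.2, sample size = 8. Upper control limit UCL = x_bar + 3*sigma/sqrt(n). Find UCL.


UCL = 85.9 + 3 * 4.2 / sqrt(8)

90.35


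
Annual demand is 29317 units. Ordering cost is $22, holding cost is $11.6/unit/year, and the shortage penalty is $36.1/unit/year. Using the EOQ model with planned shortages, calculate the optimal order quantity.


Formula: EOQ* = sqrt(2DS/H) * sqrt((H+P)/P)
Base EOQ = sqrt(2*29317*22/11.6) = 333.47 units
Correction = sqrt((11.6+36.1)/36.1) = 1.14949
EOQ* = 333.47 * 1.14949 = 383.3 units

383.3 units


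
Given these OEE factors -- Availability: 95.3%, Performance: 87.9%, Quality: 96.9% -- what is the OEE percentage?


Formula: OEE = Availability * Performance * Quality / 10000
A * P = 95.3% * 87.9% / 100 = 83.77%
OEE = 83.77% * 96.9% / 100 = 81.2%

81.2%


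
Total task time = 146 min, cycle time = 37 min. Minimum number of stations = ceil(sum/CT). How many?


Formula: N_min = ceil(Sum of Task Times / Cycle Time)
N_min = ceil(146 min / 37 min) = ceil(3.9459)
N_min = 4 stations

4


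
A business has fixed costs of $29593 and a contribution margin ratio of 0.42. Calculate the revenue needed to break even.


Formula: BER = Fixed Costs / Contribution Margin Ratio
BER = $29593 / 0.42
BER = $70459.52 (to the nearest cent)

$70459.52


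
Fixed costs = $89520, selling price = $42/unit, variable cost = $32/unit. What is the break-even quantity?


Formula: BEQ = Fixed Costs / (Price - Variable Cost)
Contribution margin = $42 - $32 = $10/unit
BEQ = ceil($89520 / $10/unit) = ceil(8952.0) = 8952 units

8952 units


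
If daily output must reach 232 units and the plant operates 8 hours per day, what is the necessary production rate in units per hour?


Formula: Production Rate = Daily Demand / Available Hours
Rate = 232 units/day / 8 hours/day
Rate = 29.0 units/hour

29.0 units/hour


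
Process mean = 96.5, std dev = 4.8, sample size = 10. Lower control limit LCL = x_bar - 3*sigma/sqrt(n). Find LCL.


LCL = 96.5 - 3 * 4.8 / sqrt(10)

91.95


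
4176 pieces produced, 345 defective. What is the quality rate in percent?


Formula: Quality Rate = Good Pieces / Total Pieces * 100
Good pieces = 4176 - 345 = 3831
QR = 3831 / 4176 * 100 = 91.7%

91.7%


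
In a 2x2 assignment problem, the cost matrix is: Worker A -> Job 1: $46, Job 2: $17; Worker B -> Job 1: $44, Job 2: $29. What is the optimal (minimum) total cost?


Option 1: A->1 + B->2 = $46 + $29 = $75
Option 2: A->2 + B->1 = $17 + $44 = $61
Min cost = min($75, $61) = $61

$61


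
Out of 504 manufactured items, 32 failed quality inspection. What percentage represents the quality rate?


Formula: Quality Rate = Good Pieces / Total Pieces * 100
Good pieces = 504 - 32 = 472
QR = 472 / 504 * 100 = 93.7%

93.7%


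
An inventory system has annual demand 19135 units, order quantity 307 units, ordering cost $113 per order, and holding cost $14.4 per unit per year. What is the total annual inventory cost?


TC = 19135/307 * 113 + 307/2 * 14.4

$9253.58


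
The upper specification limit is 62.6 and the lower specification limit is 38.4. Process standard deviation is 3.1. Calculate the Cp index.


Cp = (62.6 - 38.4) / (6 * 3.1)

1.3


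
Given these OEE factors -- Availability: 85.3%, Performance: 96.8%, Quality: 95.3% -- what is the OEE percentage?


Formula: OEE = Availability * Performance * Quality / 10000
A * P = 85.3% * 96.8% / 100 = 82.57%
OEE = 82.57% * 95.3% / 100 = 78.7%

78.7%


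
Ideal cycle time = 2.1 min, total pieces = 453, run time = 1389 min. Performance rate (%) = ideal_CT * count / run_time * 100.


Formula: Performance = (Ideal CT * Total Count) / Run Time * 100
Ideal output time = 2.1 * 453 = 951.3 min
Performance = 951.3 / 1389 * 100 = 68.5%

68.5%


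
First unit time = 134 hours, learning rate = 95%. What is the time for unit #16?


Formula: T_n = T_1 * (learning_rate)^(log2(n)) where learning_rate = rate/100
Doublings = log2(16) = 4
T_n = 134 * 0.95^4
T_n = 134 * 0.8145 = 109.1 hours

109.1 hours


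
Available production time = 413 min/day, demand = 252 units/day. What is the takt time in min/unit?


Formula: Takt Time = Available Production Time / Customer Demand
Takt = 413 min/day / 252 units/day
Takt = 1.64 min/unit

1.64 min/unit


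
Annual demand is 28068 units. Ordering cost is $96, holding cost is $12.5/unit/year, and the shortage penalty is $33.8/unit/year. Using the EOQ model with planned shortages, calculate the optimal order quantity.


Formula: EOQ* = sqrt(2DS/H) * sqrt((H+P)/P)
Base EOQ = sqrt(2*28068*96/12.5) = 656.6 units
Correction = sqrt((12.5+33.8)/33.8) = 1.17039
EOQ* = 656.6 * 1.17039 = 768.5 units

768.5 units


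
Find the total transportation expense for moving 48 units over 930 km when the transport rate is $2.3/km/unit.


TC = dist * cost * units = 930 * 2.3 * 48 = $102672.00

$102672.00


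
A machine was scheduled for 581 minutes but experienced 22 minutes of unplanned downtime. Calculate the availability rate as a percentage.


Formula: Availability = (Planned Time - Downtime) / Planned Time * 100
Uptime = 581 - 22 = 559 min
Availability = 559 / 581 * 100 = 96.2%

96.2%


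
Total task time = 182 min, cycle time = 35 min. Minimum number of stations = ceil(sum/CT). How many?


Formula: N_min = ceil(Sum of Task Times / Cycle Time)
N_min = ceil(182 min / 35 min) = ceil(5.2)
N_min = 6 stations

6


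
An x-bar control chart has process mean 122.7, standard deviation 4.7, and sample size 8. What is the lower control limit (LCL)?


LCL = 122.7 - 3 * 4.7 / sqrt(8)

117.71


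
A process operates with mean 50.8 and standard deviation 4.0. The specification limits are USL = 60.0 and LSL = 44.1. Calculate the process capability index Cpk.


Cpu = (60.0 - 50.8) / (3 * 4.0) = 0.77
Cpl = (50.8 - 44.1) / (3 * 4.0) = 0.56
Cpk = min(0.77, 0.56) = 0.56

0.56


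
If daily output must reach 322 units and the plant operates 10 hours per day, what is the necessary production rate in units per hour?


Formula: Production Rate = Daily Demand / Available Hours
Rate = 322 units/day / 10 hours/day
Rate = 32.2 units/hour

32.2 units/hour


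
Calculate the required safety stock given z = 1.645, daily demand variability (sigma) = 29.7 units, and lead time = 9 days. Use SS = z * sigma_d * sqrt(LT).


Formula: SS = z * sigma_d * sqrt(LT)
sqrt(LT) = sqrt(9) = 3.0
SS = 1.645 * 29.7 * 3.0
SS = 146.6 units

146.6 units


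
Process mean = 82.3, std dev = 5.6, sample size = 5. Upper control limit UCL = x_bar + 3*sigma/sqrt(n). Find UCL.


UCL = 82.3 + 3 * 5.6 / sqrt(5)

89.81


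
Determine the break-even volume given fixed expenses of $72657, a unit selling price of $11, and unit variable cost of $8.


Formula: BEQ = Fixed Costs / (Price - Variable Cost)
Contribution margin = $11 - $8 = $3/unit
BEQ = ceil($72657 / $3/unit) = ceil(24219.0) = 24219 units

24219 units


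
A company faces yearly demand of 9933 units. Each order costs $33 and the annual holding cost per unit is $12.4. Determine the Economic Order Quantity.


Formula: EOQ = sqrt(2 * D * S / H)
Numerator: 2 * 9933 * 33 = 655578
2DS/H = 655578 / 12.4 = 52869.2
EOQ = sqrt(52869.2) = 229.9 units

229.9 units


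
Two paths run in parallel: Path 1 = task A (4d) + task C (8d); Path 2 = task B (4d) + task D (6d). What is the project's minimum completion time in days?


Path 1 = 4 + 8 = 12 days
Path 2 = 4 + 6 = 10 days
Duration = max(12, 10) = 12 days

12 days


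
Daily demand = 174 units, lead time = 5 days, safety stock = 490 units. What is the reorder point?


Formula: ROP = (Daily Demand * Lead Time) + Safety Stock
Demand during lead time = 174 * 5 = 870 units
ROP = 870 + 490 = 1360 units

1360 units


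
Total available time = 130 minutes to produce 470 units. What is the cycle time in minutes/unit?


Formula: CT = Available Time / Number of Units
CT = 130 min / 470 units
CT = 0.28 min/unit

0.28 min/unit


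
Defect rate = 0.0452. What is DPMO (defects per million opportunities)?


DPMO = defect_rate * 1000000 = 0.0452 * 1000000

45200


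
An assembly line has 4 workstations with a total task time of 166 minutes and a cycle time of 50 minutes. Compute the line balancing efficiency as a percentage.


Formula: Efficiency = Sum of Task Times / (N_stations * CT) * 100
Total station capacity = 4 stations * 50 min = 200 min
Efficiency = 166 / 200 * 100 = 83.0%

83.0%


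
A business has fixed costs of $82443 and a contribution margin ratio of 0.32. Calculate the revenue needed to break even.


Formula: BER = Fixed Costs / Contribution Margin Ratio
BER = $82443 / 0.32
BER = $257634.38 (to the nearest cent)

$257634.38


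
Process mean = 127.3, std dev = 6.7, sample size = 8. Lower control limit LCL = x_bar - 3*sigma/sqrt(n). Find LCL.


LCL = 127.3 - 3 * 6.7 / sqrt(8)

120.19


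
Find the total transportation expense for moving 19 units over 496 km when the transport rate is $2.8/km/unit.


TC = dist * cost * units = 496 * 2.8 * 19 = $26387.20

$26387.20


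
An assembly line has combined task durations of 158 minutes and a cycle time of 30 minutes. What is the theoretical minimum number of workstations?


Formula: N_min = ceil(Sum of Task Times / Cycle Time)
N_min = ceil(158 min / 30 min) = ceil(5.2667)
N_min = 6 stations

6


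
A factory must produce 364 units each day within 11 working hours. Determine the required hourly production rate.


Formula: Production Rate = Daily Demand / Available Hours
Rate = 364 units/day / 11 hours/day
Rate = 33.1 units/hour

33.1 units/hour


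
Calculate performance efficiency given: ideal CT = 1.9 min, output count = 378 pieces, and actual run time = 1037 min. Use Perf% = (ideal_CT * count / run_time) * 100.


Formula: Performance = (Ideal CT * Total Count) / Run Time * 100
Ideal output time = 1.9 * 378 = 718.2 min
Performance = 718.2 / 1037 * 100 = 69.3%

69.3%


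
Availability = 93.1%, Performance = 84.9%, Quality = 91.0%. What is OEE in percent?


Formula: OEE = Availability * Performance * Quality / 10000
A * P = 93.1% * 84.9% / 100 = 79.04%
OEE = 79.04% * 91.0% / 100 = 71.9%

71.9%


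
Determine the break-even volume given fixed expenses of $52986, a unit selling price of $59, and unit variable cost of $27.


Formula: BEQ = Fixed Costs / (Price - Variable Cost)
Contribution margin = $59 - $27 = $32/unit
BEQ = ceil($52986 / $32/unit) = ceil(1655.81) = 1656 units

1656 units


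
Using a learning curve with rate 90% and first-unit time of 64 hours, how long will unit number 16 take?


Formula: T_n = T_1 * (learning_rate)^(log2(n)) where learning_rate = rate/100
Doublings = log2(16) = 4
T_n = 64 * 0.9^4
T_n = 64 * 0.6561 = 42.0 hours

42.0 hours


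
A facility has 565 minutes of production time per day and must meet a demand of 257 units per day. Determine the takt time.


Formula: Takt Time = Available Production Time / Customer Demand
Takt = 565 min/day / 257 units/day
Takt = 2.2 min/unit

2.2 min/unit


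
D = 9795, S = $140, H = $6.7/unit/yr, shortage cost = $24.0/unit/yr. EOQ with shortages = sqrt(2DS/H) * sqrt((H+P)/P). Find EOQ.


Formula: EOQ* = sqrt(2DS/H) * sqrt((H+P)/P)
Base EOQ = sqrt(2*9795*140/6.7) = 639.8 units
Correction = sqrt((6.7+24.0)/24.0) = 1.131
EOQ* = 639.8 * 1.131 = 723.6 units

723.6 units


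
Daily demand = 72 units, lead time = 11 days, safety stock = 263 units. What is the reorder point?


Formula: ROP = (Daily Demand * Lead Time) + Safety Stock
Demand during lead time = 72 * 11 = 792 units
ROP = 792 + 263 = 1055 units

1055 units


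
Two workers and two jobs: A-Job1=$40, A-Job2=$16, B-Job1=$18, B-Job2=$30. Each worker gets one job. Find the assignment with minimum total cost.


Option 1: A->1 + B->2 = $40 + $30 = $70
Option 2: A->2 + B->1 = $16 + $18 = $34
Min cost = min($70, $34) = $34

$34


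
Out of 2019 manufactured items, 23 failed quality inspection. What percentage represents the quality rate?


Formula: Quality Rate = Good Pieces / Total Pieces * 100
Good pieces = 2019 - 23 = 1996
QR = 1996 / 2019 * 100 = 98.9%

98.9%


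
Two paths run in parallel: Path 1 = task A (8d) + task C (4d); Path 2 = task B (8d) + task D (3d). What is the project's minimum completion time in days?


Path 1 = 8 + 4 = 12 days
Path 2 = 8 + 3 = 11 days
Duration = max(12, 11) = 12 days

12 days


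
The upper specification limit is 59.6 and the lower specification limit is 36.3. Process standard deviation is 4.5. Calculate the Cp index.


Cp = (59.6 - 36.3) / (6 * 4.5)

0.86


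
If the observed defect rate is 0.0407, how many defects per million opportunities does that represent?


DPMO = defect_rate * 1000000 = 0.0407 * 1000000

40700


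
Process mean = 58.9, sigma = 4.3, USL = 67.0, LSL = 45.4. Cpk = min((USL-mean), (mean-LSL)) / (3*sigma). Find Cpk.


Cpu = (67.0 - 58.9) / (3 * 4.3) = 0.63
Cpl = (58.9 - 45.4) / (3 * 4.3) = 1.05
Cpk = min(0.63, 1.05) = 0.63

0.63


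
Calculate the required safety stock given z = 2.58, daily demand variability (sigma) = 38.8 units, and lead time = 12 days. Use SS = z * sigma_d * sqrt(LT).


Formula: SS = z * sigma_d * sqrt(LT)
sqrt(LT) = sqrt(12) = 3.4641
SS = 2.58 * 38.8 * 3.4641
SS = 346.8 units

346.8 units


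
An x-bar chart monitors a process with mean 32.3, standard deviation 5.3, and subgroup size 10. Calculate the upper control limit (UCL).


UCL = 32.3 + 3 * 5.3 / sqrt(10)

37.33


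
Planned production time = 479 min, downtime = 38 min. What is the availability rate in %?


Formula: Availability = (Planned Time - Downtime) / Planned Time * 100
Uptime = 479 - 38 = 441 min
Availability = 441 / 479 * 100 = 92.1%

92.1%


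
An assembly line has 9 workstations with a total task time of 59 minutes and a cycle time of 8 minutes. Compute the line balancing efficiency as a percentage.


Formula: Efficiency = Sum of Task Times / (N_stations * CT) * 100
Total station capacity = 9 stations * 8 min = 72 min
Efficiency = 59 / 72 * 100 = 81.9%

81.9%


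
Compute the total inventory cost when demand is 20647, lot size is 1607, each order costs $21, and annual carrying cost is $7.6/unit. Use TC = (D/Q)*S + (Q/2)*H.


TC = 20647/1607 * 21 + 1607/2 * 7.6

$6376.41


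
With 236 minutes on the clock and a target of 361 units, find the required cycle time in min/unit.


Formula: CT = Available Time / Number of Units
CT = 236 min / 361 units
CT = 0.65 min/unit

0.65 min/unit


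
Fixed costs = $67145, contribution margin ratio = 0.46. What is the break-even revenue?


Formula: BER = Fixed Costs / Contribution Margin Ratio
BER = $67145 / 0.46
BER = $145967.39 (to the nearest cent)

$145967.39


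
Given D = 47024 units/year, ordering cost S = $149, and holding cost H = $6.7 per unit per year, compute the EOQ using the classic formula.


Formula: EOQ = sqrt(2 * D * S / H)
Numerator: 2 * 47024 * 149 = 14013152
2DS/H = 14013152 / 6.7 = 2091515.2
EOQ = sqrt(2091515.2) = 1446.2 units

1446.2 units


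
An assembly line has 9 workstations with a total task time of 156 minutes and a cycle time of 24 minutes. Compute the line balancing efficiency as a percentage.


Formula: Efficiency = Sum of Task Times / (N_stations * CT) * 100
Total station capacity = 9 stations * 24 min = 216 min
Efficiency = 156 / 216 * 100 = 72.2%

72.2%


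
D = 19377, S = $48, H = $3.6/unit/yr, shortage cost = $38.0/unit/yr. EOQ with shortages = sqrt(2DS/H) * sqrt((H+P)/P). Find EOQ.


Formula: EOQ* = sqrt(2DS/H) * sqrt((H+P)/P)
Base EOQ = sqrt(2*19377*48/3.6) = 718.83 units
Correction = sqrt((3.6+38.0)/38.0) = 1.0463
EOQ* = 718.83 * 1.0463 = 752.1 units

752.1 units


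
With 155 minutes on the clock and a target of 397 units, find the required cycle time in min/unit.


Formula: CT = Available Time / Number of Units
CT = 155 min / 397 units
CT = 0.39 min/unit

0.39 min/unit


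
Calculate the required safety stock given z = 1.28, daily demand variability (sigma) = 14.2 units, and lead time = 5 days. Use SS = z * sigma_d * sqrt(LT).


Formula: SS = z * sigma_d * sqrt(LT)
sqrt(LT) = sqrt(5) = 2.2361
SS = 1.28 * 14.2 * 2.2361
SS = 40.6 units

40.6 units


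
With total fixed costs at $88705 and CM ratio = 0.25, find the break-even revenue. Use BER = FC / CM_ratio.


Formula: BER = Fixed Costs / Contribution Margin Ratio
BER = $88705 / 0.25
BER = $354820.00 (to the nearest cent)

$354820.00


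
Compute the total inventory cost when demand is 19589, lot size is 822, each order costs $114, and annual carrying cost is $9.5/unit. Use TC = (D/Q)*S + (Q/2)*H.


TC = 19589/822 * 114 + 822/2 * 9.5

$6621.22


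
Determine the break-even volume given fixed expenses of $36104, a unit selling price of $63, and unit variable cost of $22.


Formula: BEQ = Fixed Costs / (Price - Variable Cost)
Contribution margin = $63 - $22 = $41/unit
BEQ = ceil($36104 / $41/unit) = ceil(880.59) = 881 units

881 units


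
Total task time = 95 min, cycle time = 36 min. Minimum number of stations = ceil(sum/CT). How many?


Formula: N_min = ceil(Sum of Task Times / Cycle Time)
N_min = ceil(95 min / 36 min) = ceil(2.6389)
N_min = 3 stations

3


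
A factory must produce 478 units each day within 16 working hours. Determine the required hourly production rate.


Formula: Production Rate = Daily Demand / Available Hours
Rate = 478 units/day / 16 hours/day
Rate = 29.9 units/hour

29.9 units/hour


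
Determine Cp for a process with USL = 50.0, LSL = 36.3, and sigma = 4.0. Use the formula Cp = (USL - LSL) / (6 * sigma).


Cp = (50.0 - 36.3) / (6 * 4.0)

0.57


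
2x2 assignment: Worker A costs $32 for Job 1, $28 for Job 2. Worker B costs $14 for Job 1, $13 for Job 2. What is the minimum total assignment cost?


Option 1: A->1 + B->2 = $32 + $13 = $45
Option 2: A->2 + B->1 = $28 + $14 = $42
Min cost = min($45, $42) = $42

$42


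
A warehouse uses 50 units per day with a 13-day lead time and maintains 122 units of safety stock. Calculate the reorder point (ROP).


Formula: ROP = (Daily Demand * Lead Time) + Safety Stock
Demand during lead time = 50 * 13 = 650 units
ROP = 650 + 122 = 772 units

772 units


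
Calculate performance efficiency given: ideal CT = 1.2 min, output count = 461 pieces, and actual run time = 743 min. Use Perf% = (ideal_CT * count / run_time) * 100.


Formula: Performance = (Ideal CT * Total Count) / Run Time * 100
Ideal output time = 1.2 * 461 = 553.2 min
Performance = 553.2 / 743 * 100 = 74.5%

74.5%


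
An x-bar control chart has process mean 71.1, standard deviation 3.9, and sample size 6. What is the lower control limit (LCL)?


LCL = 71.1 - 3 * 3.9 / sqrt(6)

66.32


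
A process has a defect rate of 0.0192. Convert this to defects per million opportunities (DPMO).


DPMO = defect_rate * 1000000 = 0.0192 * 1000000

19200


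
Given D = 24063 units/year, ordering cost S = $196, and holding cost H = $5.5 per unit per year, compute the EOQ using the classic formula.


Formula: EOQ = sqrt(2 * D * S / H)
Numerator: 2 * 24063 * 196 = 9432696
2DS/H = 9432696 / 5.5 = 1715035.6
EOQ = sqrt(1715035.6) = 1309.6 units

1309.6 units


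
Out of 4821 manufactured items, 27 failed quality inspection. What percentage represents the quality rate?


Formula: Quality Rate = Good Pieces / Total Pieces * 100
Good pieces = 4821 - 27 = 4794
QR = 4794 / 4821 * 100 = 99.4%

99.4%


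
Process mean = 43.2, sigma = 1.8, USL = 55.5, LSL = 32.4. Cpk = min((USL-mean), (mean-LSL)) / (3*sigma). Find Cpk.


Cpu = (55.5 - 43.2) / (3 * 1.8) = 2.28
Cpl = (43.2 - 32.4) / (3 * 1.8) = 2.0
Cpk = min(2.28, 2.0) = 2.0

2.0


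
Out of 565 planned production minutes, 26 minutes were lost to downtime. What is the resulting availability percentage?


Formula: Availability = (Planned Time - Downtime) / Planned Time * 100
Uptime = 565 - 26 = 539 min
Availability = 539 / 565 * 100 = 95.4%

95.4%


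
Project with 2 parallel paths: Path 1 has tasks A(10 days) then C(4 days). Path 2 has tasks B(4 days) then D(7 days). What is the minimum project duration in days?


Path 1 = 10 + 4 = 14 days
Path 2 = 4 + 7 = 11 days
Duration = max(14, 11) = 14 days

14 days


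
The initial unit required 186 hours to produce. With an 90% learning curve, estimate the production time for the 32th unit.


Formula: T_n = T_1 * (learning_rate)^(log2(n)) where learning_rate = rate/100
Doublings = log2(32) = 5
T_n = 186 * 0.9^5
T_n = 186 * 0.5905 = 109.8 hours

109.8 hours


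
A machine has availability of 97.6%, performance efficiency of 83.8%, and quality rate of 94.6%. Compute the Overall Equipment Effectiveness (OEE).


Formula: OEE = Availability * Performance * Quality / 10000
A * P = 97.6% * 83.8% / 100 = 81.79%
OEE = 81.79% * 94.6% / 100 = 77.4%

77.4%


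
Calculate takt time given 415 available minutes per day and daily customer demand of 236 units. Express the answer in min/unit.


Formula: Takt Time = Available Production Time / Customer Demand
Takt = 415 min/day / 236 units/day
Takt = 1.76 min/unit

1.76 min/unit


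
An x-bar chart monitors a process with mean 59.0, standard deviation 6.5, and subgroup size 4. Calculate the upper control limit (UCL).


UCL = 59.0 + 3 * 6.5 / sqrt(4)

68.75


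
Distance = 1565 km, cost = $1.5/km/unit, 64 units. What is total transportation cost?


TC = dist * cost * units = 1565 * 1.5 * 64 = $150240.00

$150240.00


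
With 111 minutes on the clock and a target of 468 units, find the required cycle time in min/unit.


Formula: CT = Available Time / Number of Units
CT = 111 min / 468 units
CT = 0.24 min/unit

0.24 min/unit


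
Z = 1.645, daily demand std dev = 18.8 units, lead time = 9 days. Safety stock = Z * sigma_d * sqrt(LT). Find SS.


Formula: SS = z * sigma_d * sqrt(LT)
sqrt(LT) = sqrt(9) = 3.0
SS = 1.645 * 18.8 * 3.0
SS = 92.8 units

92.8 units


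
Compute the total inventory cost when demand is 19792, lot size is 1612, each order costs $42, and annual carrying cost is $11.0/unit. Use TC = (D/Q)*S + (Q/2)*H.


TC = 19792/1612 * 42 + 1612/2 * 11.0

$9381.67


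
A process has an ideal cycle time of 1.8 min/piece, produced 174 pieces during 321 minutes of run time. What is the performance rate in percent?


Formula: Performance = (Ideal CT * Total Count) / Run Time * 100
Ideal output time = 1.8 * 174 = 313.2 min
Performance = 313.2 / 321 * 100 = 97.6%

97.6%


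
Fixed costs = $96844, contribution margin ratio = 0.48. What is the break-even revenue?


Formula: BER = Fixed Costs / Contribution Margin Ratio
BER = $96844 / 0.48
BER = $201758.33 (to the nearest cent)

$201758.33


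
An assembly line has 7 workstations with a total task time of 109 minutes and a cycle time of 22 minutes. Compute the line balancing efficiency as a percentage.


Formula: Efficiency = Sum of Task Times / (N_stations * CT) * 100
Total station capacity = 7 stations * 22 min = 154 min
Efficiency = 109 / 154 * 100 = 70.8%

70.8%


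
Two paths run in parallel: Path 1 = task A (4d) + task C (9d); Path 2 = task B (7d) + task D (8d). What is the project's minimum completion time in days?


Path 1 = 4 + 9 = 13 days
Path 2 = 7 + 8 = 15 days
Duration = max(13, 15) = 15 days

15 days


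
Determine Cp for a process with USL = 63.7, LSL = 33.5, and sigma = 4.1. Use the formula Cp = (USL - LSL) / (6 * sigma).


Cp = (63.7 - 33.5) / (6 * 4.1)

1.23


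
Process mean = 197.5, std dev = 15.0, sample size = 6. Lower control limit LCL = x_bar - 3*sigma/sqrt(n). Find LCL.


LCL = 197.5 - 3 * 15.0 / sqrt(6)

179.13


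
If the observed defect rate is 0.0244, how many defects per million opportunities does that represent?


DPMO = defect_rate * 1000000 = 0.0244 * 1000000

24400
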